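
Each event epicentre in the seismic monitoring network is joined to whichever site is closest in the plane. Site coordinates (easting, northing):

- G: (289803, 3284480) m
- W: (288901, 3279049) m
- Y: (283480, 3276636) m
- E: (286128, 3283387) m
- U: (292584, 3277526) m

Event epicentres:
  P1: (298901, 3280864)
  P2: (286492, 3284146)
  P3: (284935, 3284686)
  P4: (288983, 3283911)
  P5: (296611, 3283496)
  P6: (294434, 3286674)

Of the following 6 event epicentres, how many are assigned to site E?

2

P1 → U
P2 → E
P3 → E
P4 → G
P5 → G
P6 → G
2 of the 6 go to E.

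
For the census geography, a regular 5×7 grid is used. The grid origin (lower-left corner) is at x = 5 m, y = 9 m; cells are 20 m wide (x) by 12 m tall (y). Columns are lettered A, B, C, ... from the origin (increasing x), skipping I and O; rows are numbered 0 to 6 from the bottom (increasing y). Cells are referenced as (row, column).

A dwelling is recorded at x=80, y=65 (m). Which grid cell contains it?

Column index: ⌊(80 − 5) / 20⌋ = ⌊3.750⌋ = 3 → column D
Row offset from origin: ⌊(65 − 9) / 12⌋ = ⌊4.667⌋ = 4 → row 4

(4, D)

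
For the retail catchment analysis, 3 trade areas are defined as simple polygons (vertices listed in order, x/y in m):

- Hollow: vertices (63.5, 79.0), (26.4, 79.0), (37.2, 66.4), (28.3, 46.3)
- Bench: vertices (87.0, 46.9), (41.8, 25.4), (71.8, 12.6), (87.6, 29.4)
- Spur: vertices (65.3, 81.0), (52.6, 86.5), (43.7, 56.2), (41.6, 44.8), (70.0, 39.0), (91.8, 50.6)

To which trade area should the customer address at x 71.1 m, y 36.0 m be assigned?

Cast a ray rightward from (71.1, 36.0). For each polygon, the edges (by vertex number in listed order) whose endpoints lie on opposite sides of y = 36.0, where each meets that height, and whether that is right or left of the point:
Hollow: no edge straddles that height → 0 crossings.
Bench: 1–2 at x≈64.08 (left), 4–1 at x≈87.37 (right) → 1 crossing.
Spur: no edge straddles that height → 0 crossings.
Only Bench has an odd count, so the point is inside Bench.

Bench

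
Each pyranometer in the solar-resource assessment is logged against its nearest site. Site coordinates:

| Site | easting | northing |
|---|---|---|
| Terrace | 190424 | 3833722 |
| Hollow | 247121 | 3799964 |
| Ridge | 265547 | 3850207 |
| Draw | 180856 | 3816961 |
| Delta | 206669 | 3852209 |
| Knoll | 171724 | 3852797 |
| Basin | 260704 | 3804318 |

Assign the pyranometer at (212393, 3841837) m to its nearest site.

Delta

Squared distances to each site:
Terrace: 548490186.000; Hollow: 2959382113.000; Ridge: 2895404616.000; Draw: 1613397745.000; Delta: 140342560.000; Knoll: 1774089161.000; Basin: 3741628082.000.
Minimum at Delta.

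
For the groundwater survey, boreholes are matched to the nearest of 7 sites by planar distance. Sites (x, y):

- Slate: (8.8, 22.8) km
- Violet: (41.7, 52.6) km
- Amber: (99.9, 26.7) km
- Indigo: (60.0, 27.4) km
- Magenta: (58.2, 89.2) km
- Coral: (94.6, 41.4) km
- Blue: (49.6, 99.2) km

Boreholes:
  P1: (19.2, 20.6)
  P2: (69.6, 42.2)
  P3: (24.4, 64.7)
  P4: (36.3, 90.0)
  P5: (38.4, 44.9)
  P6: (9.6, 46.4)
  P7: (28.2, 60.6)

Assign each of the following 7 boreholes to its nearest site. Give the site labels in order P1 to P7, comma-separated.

P1 → Slate (d²=113.00)
P2 → Indigo (d²=311.20)
P3 → Violet (d²=445.70)
P4 → Blue (d²=261.53)
P5 → Violet (d²=70.18)
P6 → Slate (d²=557.60)
P7 → Violet (d²=246.25)

Slate, Indigo, Violet, Blue, Violet, Slate, Violet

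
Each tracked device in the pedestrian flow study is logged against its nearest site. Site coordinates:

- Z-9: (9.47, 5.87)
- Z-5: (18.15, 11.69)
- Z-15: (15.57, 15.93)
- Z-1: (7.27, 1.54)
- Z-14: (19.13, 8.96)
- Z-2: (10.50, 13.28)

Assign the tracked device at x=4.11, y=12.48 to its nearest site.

Squared distances to each site:
Z-9: 72.422; Z-5: 197.746; Z-15: 143.234; Z-1: 129.669; Z-14: 237.991; Z-2: 41.472.
Minimum at Z-2.

Z-2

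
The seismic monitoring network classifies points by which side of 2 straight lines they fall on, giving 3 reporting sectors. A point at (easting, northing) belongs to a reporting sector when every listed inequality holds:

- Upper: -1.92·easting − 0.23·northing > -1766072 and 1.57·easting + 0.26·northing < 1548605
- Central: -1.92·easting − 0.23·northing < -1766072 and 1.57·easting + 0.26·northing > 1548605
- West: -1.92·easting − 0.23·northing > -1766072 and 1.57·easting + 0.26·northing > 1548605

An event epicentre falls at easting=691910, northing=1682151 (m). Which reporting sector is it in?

-1.92·691910 − 0.23·1682151 = -1715361.930, which is > -1766072
1.57·691910 + 0.26·1682151 = 1523657.960, which is < 1548605
This sign pattern matches Upper.

Upper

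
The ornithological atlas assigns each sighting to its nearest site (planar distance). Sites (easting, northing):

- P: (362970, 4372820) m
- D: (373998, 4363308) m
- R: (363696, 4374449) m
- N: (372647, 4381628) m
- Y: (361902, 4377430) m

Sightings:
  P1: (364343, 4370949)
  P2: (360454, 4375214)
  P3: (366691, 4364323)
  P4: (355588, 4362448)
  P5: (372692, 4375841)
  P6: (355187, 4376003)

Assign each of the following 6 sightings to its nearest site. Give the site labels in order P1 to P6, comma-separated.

P1 → P (d²=5385770.00)
P2 → Y (d²=7007360.00)
P3 → D (d²=54422474.00)
P4 → P (d²=162072308.00)
P5 → N (d²=33491394.00)
P6 → Y (d²=47127554.00)

P, Y, D, P, N, Y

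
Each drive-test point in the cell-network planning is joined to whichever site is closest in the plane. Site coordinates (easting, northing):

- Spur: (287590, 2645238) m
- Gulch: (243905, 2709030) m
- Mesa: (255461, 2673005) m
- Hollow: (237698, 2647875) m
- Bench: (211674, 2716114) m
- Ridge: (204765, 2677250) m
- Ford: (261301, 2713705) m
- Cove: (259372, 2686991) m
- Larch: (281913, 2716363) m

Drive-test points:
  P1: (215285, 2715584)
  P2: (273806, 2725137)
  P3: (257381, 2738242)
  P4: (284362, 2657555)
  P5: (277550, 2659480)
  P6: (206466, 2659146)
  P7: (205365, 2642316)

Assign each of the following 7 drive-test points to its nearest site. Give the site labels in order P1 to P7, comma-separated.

P1 → Bench (d²=13320221.00)
P2 → Larch (d²=142706525.00)
P3 → Ford (d²=617430769.00)
P4 → Spur (d²=162128473.00)
P5 → Spur (d²=303636164.00)
P6 → Ridge (d²=330648217.00)
P7 → Hollow (d²=1076325370.00)

Bench, Larch, Ford, Spur, Spur, Ridge, Hollow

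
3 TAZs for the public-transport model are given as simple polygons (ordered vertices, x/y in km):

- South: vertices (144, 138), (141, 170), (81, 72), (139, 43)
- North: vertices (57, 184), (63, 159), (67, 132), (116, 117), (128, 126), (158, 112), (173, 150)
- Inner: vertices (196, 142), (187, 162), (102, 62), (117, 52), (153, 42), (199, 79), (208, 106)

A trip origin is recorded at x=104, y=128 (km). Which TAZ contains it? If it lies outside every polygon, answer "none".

Cast a ray rightward from (104, 128). For each polygon, the edges (by vertex number in listed order) whose endpoints lie on opposite sides of y = 128, where each meets that height, and whether that is right or left of the point:
South: 2–3 at x≈115.3 (right), 4–1 at x≈143.5 (right) → 2 crossings.
North: 3–4 at x≈80.1 (left), 6–7 at x≈164.3 (right) → 1 crossing.
Inner: 2–3 at x≈158.1 (right), 7–1 at x≈200.7 (right) → 2 crossings.
Only North has an odd count, so the point is inside North.

North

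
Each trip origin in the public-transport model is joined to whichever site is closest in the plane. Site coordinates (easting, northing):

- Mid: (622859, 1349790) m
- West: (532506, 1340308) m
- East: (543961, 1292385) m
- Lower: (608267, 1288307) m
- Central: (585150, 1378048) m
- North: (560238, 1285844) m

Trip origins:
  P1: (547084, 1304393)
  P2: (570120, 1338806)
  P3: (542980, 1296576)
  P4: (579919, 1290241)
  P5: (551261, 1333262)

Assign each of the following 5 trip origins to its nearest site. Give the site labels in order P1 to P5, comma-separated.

P1 → East (d²=153945193.00)
P2 → West (d²=1417069000.00)
P3 → East (d²=18526842.00)
P4 → North (d²=406675370.00)
P5 → West (d²=401396141.00)

East, West, East, North, West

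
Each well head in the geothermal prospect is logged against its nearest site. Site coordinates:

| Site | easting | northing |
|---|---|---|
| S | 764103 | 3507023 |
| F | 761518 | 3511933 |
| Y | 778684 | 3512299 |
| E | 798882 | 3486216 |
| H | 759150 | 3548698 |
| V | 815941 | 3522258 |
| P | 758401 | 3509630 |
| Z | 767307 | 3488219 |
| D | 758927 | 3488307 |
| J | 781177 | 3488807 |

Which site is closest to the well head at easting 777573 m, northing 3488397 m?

J

Squared distances to each site:
S: 528368776.000; F: 811706321.000; Y: 572539925.000; E: 458830242.000; H: 3975617530.000; V: 2618670745.000; P: 818405873.000; Z: 105422440.000; D: 347681416.000; J: 13156916.000.
Minimum at J.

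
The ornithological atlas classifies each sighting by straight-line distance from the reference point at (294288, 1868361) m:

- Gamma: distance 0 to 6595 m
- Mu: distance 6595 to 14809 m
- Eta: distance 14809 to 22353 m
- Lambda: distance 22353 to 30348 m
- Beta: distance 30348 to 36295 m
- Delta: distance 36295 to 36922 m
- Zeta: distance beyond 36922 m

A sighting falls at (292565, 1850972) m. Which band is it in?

Distance = √((292565−294288)² + (1850972−1868361)²) = √(2968729.000 + 302377321.000) = 17474.154 m.
14809 ≤ 17474.154 < 22353 → Eta.

Eta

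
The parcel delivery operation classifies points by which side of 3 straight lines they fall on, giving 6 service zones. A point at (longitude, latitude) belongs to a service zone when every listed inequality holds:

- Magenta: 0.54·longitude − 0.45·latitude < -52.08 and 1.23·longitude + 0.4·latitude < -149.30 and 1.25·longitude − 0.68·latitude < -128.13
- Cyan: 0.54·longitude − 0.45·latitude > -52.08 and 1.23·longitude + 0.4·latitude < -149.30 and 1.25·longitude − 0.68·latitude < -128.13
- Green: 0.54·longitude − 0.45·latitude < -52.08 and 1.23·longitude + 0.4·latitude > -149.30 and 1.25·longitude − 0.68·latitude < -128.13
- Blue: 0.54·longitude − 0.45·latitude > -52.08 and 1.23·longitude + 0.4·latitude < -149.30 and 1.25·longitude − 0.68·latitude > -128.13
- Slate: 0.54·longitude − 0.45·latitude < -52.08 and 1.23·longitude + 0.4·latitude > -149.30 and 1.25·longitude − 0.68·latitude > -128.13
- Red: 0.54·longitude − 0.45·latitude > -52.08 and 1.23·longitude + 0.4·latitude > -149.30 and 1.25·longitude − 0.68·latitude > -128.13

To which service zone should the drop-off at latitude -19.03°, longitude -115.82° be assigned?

Magenta

0.54·-115.82 − 0.45·-19.03 = -53.979, which is < -52.08
1.23·-115.82 + 0.4·-19.03 = -150.071, which is < -149.30
1.25·-115.82 − 0.68·-19.03 = -131.835, which is < -128.13
This sign pattern matches Magenta.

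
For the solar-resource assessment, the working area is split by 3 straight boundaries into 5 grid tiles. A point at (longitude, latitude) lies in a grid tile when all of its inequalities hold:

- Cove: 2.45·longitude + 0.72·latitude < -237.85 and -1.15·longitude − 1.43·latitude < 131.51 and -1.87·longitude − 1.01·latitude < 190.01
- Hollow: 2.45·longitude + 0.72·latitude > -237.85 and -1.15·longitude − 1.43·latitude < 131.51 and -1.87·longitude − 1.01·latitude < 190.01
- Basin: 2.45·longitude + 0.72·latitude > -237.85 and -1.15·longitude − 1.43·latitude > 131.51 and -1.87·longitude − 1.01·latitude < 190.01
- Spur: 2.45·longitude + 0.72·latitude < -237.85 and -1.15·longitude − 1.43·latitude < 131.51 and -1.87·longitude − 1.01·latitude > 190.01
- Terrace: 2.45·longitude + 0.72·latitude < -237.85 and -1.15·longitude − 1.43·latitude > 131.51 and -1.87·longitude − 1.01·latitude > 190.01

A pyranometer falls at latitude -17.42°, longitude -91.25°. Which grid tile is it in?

Hollow

2.45·-91.25 + 0.72·-17.42 = -236.105, which is > -237.85
-1.15·-91.25 − 1.43·-17.42 = 129.848, which is < 131.51
-1.87·-91.25 − 1.01·-17.42 = 188.232, which is < 190.01
This sign pattern matches Hollow.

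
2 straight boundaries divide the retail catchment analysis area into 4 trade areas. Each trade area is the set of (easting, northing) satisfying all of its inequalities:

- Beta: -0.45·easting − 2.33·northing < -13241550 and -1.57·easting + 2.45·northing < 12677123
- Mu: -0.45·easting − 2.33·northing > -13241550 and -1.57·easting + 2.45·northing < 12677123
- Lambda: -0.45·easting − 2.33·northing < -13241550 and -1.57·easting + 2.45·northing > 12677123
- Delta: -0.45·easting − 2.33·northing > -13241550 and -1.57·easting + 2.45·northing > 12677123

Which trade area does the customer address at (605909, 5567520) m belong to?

Lambda

-0.45·605909 − 2.33·5567520 = -13244980.650, which is < -13241550
-1.57·605909 + 2.45·5567520 = 12689146.870, which is > 12677123
This sign pattern matches Lambda.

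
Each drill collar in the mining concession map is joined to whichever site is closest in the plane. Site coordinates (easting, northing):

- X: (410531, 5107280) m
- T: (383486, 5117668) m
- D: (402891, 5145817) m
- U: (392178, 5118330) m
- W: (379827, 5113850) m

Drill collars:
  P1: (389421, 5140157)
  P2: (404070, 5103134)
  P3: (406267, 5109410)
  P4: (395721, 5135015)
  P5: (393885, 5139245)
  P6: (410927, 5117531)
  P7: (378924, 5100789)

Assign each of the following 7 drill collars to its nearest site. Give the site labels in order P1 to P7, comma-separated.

P1 → D (d²=213476500.00)
P2 → X (d²=58933837.00)
P3 → X (d²=22718596.00)
P4 → D (d²=168092104.00)
P5 → D (d²=124299220.00)
P6 → X (d²=105239817.00)
P7 → W (d²=171405130.00)

D, X, X, D, D, X, W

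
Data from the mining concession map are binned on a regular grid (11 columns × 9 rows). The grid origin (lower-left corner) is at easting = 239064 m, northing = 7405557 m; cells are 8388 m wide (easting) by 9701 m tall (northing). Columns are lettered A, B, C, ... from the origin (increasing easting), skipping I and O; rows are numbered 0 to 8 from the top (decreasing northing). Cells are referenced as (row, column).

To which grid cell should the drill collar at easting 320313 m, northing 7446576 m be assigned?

Column index: ⌊(320313 − 239064) / 8388⌋ = ⌊9.686⌋ = 9 → column K
Row offset from origin: ⌊(7446576 − 7405557) / 9701⌋ = ⌊4.228⌋ = 4 → row 4 (counted from top)

(4, K)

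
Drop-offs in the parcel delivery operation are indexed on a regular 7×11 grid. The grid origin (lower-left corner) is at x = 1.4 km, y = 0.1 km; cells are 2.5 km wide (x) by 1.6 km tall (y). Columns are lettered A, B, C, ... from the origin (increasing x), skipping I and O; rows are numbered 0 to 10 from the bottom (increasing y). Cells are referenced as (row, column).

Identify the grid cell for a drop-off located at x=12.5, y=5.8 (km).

(3, E)

Column index: ⌊(12.5 − 1.4) / 2.5⌋ = ⌊4.440⌋ = 4 → column E
Row offset from origin: ⌊(5.8 − 0.1) / 1.6⌋ = ⌊3.562⌋ = 3 → row 3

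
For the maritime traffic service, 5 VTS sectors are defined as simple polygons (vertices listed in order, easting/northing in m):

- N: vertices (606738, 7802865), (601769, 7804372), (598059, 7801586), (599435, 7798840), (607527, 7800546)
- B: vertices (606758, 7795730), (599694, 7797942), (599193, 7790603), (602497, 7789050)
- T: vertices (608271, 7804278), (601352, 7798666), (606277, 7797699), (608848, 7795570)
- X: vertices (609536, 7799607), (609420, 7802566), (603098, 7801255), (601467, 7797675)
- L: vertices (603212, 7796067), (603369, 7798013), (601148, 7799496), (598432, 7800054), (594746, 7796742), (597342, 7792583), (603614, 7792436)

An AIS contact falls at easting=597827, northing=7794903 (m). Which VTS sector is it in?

L

Cast a ray rightward from (597827, 7794903). For each polygon, the edges (by vertex number in listed order) whose endpoints lie on opposite sides of northing = 7794903, where each meets that height, and whether that is right or left of the point:
N: no edge straddles that height → 0 crossings.
B: 2–3 at easting≈599486.5 (right), 4–1 at easting≈606230.5 (right) → 2 crossings.
T: no edge straddles that height → 0 crossings.
X: no edge straddles that height → 0 crossings.
L: 5–6 at easting≈595893.9 (left), 7–1 at easting≈603340.9 (right) → 1 crossing.
Only L has an odd count, so the point is inside L.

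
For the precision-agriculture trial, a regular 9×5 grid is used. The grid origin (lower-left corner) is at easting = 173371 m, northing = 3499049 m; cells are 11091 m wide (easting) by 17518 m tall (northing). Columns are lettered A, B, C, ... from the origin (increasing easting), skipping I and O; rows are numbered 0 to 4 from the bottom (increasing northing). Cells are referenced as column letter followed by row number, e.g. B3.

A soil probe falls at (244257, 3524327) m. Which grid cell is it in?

G1

Column index: ⌊(244257 − 173371) / 11091⌋ = ⌊6.391⌋ = 6 → column G
Row offset from origin: ⌊(3524327 − 3499049) / 17518⌋ = ⌊1.443⌋ = 1 → row 1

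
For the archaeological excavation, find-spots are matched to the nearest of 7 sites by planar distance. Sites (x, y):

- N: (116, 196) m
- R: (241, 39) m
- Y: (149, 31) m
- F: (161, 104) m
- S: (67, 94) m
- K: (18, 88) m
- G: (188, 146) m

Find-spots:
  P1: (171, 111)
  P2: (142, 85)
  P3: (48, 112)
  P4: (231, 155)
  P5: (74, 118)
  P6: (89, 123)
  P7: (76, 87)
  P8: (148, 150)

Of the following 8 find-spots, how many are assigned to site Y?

0

P1 → F
P2 → F
P3 → S
P4 → G
P5 → S
P6 → S
P7 → S
P8 → G
0 of the 8 go to Y.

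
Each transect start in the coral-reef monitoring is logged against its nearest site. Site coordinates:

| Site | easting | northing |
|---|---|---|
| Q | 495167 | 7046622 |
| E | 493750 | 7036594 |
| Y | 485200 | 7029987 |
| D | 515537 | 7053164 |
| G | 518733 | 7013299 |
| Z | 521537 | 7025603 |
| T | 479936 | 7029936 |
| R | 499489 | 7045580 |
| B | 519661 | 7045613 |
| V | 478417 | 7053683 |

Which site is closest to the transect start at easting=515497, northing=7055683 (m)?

D

Squared distances to each site:
Q: 495410621.000; E: 837321930.000; Y: 1578192625.000; D: 6346961.000; G: 1806875152.000; Z: 941288000.000; T: 1927492730.000; R: 358326673.000; B: 118743796.000; V: 1378926400.000.
Minimum at D.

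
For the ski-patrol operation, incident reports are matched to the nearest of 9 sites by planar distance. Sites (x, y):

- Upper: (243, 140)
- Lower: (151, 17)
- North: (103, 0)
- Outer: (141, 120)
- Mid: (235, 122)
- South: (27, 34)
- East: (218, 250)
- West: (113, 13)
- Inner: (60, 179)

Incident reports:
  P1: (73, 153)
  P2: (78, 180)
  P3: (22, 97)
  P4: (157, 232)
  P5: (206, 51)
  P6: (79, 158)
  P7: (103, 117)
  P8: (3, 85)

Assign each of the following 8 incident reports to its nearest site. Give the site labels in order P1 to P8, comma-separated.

P1 → Inner (d²=845.00)
P2 → Inner (d²=325.00)
P3 → South (d²=3994.00)
P4 → East (d²=4045.00)
P5 → Lower (d²=4181.00)
P6 → Inner (d²=802.00)
P7 → Outer (d²=1453.00)
P8 → South (d²=3177.00)

Inner, Inner, South, East, Lower, Inner, Outer, South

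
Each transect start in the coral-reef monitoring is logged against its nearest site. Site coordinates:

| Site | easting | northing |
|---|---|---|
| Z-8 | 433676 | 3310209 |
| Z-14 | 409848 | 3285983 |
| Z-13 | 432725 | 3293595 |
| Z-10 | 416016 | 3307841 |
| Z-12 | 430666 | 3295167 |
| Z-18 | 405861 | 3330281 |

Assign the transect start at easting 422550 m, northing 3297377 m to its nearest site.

Z-12

Squared distances to each site:
Z-8: 288448100.000; Z-14: 291164040.000; Z-13: 117834149.000; Z-10: 152188452.000; Z-12: 70753556.000; Z-18: 1361195937.000.
Minimum at Z-12.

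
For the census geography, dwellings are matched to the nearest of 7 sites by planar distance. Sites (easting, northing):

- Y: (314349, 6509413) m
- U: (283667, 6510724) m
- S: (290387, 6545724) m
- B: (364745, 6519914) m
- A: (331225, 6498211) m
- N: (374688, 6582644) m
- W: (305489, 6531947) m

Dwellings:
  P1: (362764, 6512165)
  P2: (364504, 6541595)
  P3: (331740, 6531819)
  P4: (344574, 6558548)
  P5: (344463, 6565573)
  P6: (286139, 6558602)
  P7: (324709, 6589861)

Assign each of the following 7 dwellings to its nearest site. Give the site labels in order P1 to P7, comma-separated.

P1 → B (d²=63971362.00)
P2 → B (d²=470123842.00)
P3 → W (d²=689131385.00)
P4 → N (d²=1487470212.00)
P5 → N (d²=1204969666.00)
P6 → S (d²=183888388.00)
P7 → N (d²=2549985530.00)

B, B, W, N, N, S, N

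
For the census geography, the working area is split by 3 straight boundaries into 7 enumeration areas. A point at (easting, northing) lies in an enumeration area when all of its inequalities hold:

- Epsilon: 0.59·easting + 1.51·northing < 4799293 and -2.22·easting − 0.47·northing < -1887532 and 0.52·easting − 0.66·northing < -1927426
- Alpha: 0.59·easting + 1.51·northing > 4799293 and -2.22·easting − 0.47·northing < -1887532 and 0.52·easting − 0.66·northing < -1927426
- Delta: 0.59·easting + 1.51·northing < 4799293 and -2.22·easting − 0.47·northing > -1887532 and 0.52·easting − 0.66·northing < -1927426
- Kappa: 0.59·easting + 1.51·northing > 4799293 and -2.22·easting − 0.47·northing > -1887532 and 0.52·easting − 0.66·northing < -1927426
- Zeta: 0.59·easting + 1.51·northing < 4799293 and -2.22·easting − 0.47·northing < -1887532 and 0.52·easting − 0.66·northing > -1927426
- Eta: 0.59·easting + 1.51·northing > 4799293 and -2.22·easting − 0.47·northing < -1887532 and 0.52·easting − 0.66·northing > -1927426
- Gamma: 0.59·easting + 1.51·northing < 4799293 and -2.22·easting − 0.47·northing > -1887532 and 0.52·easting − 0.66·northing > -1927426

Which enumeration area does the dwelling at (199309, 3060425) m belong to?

0.59·199309 + 1.51·3060425 = 4738834.060, which is < 4799293
-2.22·199309 − 0.47·3060425 = -1880865.730, which is > -1887532
0.52·199309 − 0.66·3060425 = -1916239.820, which is > -1927426
This sign pattern matches Gamma.

Gamma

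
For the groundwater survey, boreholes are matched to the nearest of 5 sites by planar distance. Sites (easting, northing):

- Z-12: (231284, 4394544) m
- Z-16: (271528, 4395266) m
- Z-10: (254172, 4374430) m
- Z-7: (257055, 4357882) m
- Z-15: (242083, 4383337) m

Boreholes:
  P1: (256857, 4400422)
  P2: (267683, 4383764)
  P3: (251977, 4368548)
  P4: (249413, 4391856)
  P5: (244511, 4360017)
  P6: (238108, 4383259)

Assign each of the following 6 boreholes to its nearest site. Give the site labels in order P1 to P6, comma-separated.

P1 → Z-16 (d²=241822577.00)
P2 → Z-16 (d²=147080029.00)
P3 → Z-10 (d²=39415949.00)
P4 → Z-15 (d²=126302261.00)
P5 → Z-7 (d²=161910161.00)
P6 → Z-15 (d²=15806709.00)

Z-16, Z-16, Z-10, Z-15, Z-7, Z-15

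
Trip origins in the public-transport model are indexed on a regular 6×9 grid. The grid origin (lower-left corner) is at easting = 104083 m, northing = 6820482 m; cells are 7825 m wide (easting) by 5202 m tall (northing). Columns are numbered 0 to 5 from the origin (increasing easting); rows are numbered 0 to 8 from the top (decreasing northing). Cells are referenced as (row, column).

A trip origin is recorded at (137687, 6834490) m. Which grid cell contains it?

(6, 4)

Column index: ⌊(137687 − 104083) / 7825⌋ = ⌊4.294⌋ = 4
Row offset from origin: ⌊(6834490 − 6820482) / 5202⌋ = ⌊2.693⌋ = 2 → row 6 (counted from top)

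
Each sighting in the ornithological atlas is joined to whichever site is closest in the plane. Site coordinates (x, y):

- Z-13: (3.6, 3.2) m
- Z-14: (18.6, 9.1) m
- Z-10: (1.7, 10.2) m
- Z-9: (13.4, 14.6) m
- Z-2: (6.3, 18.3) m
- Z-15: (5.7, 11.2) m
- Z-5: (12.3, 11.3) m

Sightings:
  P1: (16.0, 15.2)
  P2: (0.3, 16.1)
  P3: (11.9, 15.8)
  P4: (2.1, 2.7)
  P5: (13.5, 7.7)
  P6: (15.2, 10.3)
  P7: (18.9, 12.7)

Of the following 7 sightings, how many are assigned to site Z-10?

1

P1 → Z-9
P2 → Z-10
P3 → Z-9
P4 → Z-13
P5 → Z-5
P6 → Z-5
P7 → Z-14
1 of the 7 goes to Z-10.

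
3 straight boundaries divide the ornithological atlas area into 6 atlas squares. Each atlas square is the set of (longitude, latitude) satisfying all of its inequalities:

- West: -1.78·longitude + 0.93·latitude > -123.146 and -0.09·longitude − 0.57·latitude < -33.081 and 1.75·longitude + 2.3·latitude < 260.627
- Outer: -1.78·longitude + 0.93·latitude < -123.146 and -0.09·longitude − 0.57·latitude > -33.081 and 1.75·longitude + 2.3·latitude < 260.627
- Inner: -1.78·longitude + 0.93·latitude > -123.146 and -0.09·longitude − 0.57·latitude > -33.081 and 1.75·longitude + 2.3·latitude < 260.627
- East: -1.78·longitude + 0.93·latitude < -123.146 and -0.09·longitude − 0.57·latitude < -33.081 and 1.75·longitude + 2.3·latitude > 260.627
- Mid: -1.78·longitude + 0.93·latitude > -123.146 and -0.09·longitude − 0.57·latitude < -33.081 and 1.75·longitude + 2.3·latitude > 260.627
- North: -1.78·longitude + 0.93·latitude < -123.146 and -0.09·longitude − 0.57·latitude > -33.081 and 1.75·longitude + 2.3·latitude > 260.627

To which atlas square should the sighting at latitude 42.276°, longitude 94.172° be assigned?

-1.78·94.172 + 0.93·42.276 = -128.309, which is < -123.146
-0.09·94.172 − 0.57·42.276 = -32.573, which is > -33.081
1.75·94.172 + 2.3·42.276 = 262.036, which is > 260.627
This sign pattern matches North.

North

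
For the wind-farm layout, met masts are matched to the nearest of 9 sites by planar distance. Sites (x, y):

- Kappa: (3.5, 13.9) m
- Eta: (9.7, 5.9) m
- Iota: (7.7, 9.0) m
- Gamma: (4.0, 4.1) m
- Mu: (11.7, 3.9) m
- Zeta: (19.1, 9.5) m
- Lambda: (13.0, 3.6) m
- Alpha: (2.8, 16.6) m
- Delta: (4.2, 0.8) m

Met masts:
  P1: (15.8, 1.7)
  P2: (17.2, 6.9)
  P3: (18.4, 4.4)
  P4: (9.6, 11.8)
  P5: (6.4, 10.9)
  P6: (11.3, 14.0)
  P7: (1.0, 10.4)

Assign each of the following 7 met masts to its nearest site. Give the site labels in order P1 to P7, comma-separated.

Lambda, Zeta, Zeta, Iota, Iota, Iota, Kappa

P1 → Lambda (d²=11.45)
P2 → Zeta (d²=10.37)
P3 → Zeta (d²=26.50)
P4 → Iota (d²=11.45)
P5 → Iota (d²=5.30)
P6 → Iota (d²=37.96)
P7 → Kappa (d²=18.50)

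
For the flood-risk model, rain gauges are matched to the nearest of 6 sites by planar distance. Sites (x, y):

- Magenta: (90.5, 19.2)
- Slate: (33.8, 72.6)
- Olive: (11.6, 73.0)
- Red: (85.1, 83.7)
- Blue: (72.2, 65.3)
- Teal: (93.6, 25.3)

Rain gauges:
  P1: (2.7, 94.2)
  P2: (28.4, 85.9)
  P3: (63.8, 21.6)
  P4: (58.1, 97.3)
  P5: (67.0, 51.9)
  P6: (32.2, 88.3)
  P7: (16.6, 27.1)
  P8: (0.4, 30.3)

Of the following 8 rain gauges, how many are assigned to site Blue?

1

P1 → Olive
P2 → Slate
P3 → Magenta
P4 → Red
P5 → Blue
P6 → Slate
P7 → Olive
P8 → Olive
1 of the 8 goes to Blue.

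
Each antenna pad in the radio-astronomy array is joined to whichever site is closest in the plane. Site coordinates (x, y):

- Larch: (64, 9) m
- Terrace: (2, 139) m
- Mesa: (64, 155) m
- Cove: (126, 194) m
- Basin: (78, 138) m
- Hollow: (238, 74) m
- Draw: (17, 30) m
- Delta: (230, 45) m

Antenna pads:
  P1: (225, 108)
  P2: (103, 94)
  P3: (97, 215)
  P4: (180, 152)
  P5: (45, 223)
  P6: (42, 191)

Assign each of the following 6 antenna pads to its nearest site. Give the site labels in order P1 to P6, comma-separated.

P1 → Hollow (d²=1325.00)
P2 → Basin (d²=2561.00)
P3 → Cove (d²=1282.00)
P4 → Cove (d²=4680.00)
P5 → Mesa (d²=4985.00)
P6 → Mesa (d²=1780.00)

Hollow, Basin, Cove, Cove, Mesa, Mesa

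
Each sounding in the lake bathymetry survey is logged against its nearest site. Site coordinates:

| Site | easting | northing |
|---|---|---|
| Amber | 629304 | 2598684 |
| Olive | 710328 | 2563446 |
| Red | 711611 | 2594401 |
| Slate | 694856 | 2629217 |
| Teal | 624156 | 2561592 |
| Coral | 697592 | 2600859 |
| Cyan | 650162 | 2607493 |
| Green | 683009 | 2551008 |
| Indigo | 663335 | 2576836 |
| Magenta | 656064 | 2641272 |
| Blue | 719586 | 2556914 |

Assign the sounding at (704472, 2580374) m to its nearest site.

Squared distances to each site:
Amber: 5985484324.000; Olive: 320849920.000; Red: 247722050.000; Slate: 2478106105.000; Teal: 6803423380.000; Coral: 466969625.000; Cyan: 3685016261.000; Green: 1323022325.000; Indigo: 1704770213.000; Magenta: 6051900868.000; Blue: 778804596.000.
Minimum at Red.

Red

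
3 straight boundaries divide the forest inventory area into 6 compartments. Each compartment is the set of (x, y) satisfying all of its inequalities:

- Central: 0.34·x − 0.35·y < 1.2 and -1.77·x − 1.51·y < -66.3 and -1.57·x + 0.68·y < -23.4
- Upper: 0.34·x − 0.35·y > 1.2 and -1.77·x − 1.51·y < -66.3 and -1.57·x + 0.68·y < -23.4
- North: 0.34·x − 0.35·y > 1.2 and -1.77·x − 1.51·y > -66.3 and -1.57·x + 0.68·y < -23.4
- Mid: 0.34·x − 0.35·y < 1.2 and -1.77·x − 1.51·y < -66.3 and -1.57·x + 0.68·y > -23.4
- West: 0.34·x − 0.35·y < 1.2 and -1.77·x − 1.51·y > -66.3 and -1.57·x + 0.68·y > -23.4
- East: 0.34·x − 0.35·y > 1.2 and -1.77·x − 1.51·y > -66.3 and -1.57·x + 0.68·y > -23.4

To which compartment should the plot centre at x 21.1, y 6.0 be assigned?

0.34·21.1 − 0.35·6.0 = 5.074, which is > 1.2
-1.77·21.1 − 1.51·6.0 = -46.407, which is > -66.3
-1.57·21.1 + 0.68·6.0 = -29.047, which is < -23.4
This sign pattern matches North.

North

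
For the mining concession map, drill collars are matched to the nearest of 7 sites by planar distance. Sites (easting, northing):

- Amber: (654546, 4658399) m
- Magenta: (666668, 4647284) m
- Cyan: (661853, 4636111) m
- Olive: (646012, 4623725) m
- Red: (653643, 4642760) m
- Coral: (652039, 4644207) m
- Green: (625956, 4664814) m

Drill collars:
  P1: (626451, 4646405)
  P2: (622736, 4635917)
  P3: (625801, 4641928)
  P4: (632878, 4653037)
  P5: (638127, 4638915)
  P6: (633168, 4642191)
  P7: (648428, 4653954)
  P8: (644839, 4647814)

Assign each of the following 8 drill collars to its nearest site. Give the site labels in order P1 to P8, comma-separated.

P1 → Green (d²=339136306.00)
P2 → Olive (d²=690417040.00)
P3 → Green (d²=523793021.00)
P4 → Green (d²=186611813.00)
P5 → Coral (d²=221549008.00)
P6 → Coral (d²=360178897.00)
P7 → Amber (d²=57187949.00)
P8 → Coral (d²=64850449.00)

Green, Olive, Green, Green, Coral, Coral, Amber, Coral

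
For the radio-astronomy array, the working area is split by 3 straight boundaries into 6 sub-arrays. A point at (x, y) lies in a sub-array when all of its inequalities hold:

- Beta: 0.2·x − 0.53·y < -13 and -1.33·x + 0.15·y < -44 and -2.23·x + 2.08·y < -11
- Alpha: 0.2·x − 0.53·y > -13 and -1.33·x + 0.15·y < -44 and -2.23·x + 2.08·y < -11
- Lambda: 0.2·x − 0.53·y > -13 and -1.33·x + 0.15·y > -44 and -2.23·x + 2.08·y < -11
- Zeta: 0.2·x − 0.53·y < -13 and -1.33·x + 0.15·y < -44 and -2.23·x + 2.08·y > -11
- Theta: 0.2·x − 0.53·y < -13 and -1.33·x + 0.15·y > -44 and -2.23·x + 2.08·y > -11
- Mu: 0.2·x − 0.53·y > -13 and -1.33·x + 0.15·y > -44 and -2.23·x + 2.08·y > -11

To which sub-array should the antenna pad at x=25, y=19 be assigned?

Lambda

0.2·25 − 0.53·19 = -5.070, which is > -13
-1.33·25 + 0.15·19 = -30.400, which is > -44
-2.23·25 + 2.08·19 = -16.230, which is < -11
This sign pattern matches Lambda.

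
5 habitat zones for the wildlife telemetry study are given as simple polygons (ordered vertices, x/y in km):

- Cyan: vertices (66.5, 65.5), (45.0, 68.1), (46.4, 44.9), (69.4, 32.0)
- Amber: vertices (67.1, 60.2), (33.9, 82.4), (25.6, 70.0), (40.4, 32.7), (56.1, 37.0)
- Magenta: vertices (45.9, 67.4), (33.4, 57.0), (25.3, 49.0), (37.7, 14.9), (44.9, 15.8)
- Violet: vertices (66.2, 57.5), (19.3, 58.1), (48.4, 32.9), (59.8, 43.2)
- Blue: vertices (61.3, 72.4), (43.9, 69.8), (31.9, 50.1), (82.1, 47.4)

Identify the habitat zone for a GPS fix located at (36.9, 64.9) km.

Cast a ray rightward from (36.9, 64.9). For each polygon, the edges (by vertex number in listed order) whose endpoints lie on opposite sides of y = 64.9, where each meets that height, and whether that is right or left of the point:
Cyan: 2–3 at x≈45.19 (right), 4–1 at x≈66.55 (right) → 2 crossings.
Amber: 1–2 at x≈60.07 (right), 3–4 at x≈27.62 (left) → 1 crossing.
Magenta: 1–2 at x≈42.90 (right), 5–1 at x≈45.85 (right) → 2 crossings.
Violet: no edge straddles that height → 0 crossings.
Blue: 2–3 at x≈40.92 (right), 4–1 at x≈67.54 (right) → 2 crossings.
Only Amber has an odd count, so the point is inside Amber.

Amber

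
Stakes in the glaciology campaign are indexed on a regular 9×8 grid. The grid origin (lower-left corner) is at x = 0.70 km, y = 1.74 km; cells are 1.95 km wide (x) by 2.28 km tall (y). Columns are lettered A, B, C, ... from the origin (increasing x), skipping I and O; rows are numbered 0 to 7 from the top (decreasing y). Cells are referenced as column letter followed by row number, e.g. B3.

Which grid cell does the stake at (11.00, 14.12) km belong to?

F2

Column index: ⌊(11.00 − 0.70) / 1.95⌋ = ⌊5.282⌋ = 5 → column F
Row offset from origin: ⌊(14.12 − 1.74) / 2.28⌋ = ⌊5.430⌋ = 5 → row 2 (counted from top)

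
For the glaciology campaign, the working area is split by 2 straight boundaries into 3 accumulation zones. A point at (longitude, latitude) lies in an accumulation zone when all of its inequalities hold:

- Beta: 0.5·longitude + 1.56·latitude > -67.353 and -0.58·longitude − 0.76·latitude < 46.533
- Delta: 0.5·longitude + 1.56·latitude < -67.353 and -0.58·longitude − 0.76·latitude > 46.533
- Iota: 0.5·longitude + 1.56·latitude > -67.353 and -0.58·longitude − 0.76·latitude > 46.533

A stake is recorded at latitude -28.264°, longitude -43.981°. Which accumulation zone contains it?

0.5·-43.981 + 1.56·-28.264 = -66.082, which is > -67.353
-0.58·-43.981 − 0.76·-28.264 = 46.990, which is > 46.533
This sign pattern matches Iota.

Iota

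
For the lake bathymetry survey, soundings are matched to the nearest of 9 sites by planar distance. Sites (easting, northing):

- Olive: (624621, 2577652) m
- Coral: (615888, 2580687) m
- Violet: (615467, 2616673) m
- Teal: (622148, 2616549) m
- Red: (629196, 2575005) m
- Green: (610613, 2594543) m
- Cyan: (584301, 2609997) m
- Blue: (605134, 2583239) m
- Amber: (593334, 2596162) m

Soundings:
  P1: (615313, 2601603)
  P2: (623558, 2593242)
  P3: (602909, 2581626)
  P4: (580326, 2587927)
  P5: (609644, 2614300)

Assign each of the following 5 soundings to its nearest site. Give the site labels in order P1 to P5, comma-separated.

P1 → Green (d²=71933600.00)
P2 → Green (d²=169265626.00)
P3 → Blue (d²=7552394.00)
P4 → Amber (d²=237023289.00)
P5 → Violet (d²=39538458.00)

Green, Green, Blue, Amber, Violet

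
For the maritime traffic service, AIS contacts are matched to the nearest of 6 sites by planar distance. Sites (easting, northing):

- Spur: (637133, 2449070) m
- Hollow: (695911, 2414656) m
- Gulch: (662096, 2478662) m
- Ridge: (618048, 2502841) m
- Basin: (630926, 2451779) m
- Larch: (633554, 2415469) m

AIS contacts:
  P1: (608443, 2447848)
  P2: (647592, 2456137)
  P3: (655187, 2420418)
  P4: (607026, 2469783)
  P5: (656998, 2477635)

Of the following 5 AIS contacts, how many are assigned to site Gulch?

1

P1 → Basin
P2 → Spur
P3 → Larch
P4 → Basin
P5 → Gulch
1 of the 5 goes to Gulch.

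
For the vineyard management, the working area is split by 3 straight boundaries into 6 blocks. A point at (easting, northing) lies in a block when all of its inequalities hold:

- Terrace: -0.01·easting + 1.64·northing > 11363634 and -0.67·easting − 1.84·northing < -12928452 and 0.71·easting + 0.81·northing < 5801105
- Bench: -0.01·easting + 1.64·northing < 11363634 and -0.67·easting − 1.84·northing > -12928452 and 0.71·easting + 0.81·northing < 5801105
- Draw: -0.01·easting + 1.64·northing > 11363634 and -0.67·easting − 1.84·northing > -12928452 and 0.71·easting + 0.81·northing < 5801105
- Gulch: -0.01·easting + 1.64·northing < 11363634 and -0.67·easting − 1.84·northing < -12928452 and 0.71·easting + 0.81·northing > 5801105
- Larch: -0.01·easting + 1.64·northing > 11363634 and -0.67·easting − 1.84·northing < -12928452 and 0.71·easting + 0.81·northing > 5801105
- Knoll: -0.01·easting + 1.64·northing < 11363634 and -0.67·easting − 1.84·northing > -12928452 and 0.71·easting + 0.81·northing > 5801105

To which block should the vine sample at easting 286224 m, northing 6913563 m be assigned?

Knoll

-0.01·286224 + 1.64·6913563 = 11335381.080, which is < 11363634
-0.67·286224 − 1.84·6913563 = -12912726.000, which is > -12928452
0.71·286224 + 0.81·6913563 = 5803205.070, which is > 5801105
This sign pattern matches Knoll.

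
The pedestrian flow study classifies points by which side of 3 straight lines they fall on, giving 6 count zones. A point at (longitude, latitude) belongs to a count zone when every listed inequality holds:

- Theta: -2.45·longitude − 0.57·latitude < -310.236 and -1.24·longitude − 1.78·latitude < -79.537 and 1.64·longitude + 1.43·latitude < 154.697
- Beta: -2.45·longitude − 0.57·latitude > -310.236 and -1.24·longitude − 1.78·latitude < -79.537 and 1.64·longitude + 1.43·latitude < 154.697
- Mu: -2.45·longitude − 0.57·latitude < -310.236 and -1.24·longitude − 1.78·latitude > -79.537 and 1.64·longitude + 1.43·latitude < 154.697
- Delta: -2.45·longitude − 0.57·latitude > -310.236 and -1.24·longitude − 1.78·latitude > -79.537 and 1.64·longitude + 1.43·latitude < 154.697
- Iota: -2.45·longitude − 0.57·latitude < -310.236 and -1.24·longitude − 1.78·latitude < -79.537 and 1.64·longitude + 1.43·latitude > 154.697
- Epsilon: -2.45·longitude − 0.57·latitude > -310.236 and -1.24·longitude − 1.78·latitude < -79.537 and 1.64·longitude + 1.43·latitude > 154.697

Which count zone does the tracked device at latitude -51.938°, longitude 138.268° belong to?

-2.45·138.268 − 0.57·-51.938 = -309.152, which is > -310.236
-1.24·138.268 − 1.78·-51.938 = -79.003, which is > -79.537
1.64·138.268 + 1.43·-51.938 = 152.488, which is < 154.697
This sign pattern matches Delta.

Delta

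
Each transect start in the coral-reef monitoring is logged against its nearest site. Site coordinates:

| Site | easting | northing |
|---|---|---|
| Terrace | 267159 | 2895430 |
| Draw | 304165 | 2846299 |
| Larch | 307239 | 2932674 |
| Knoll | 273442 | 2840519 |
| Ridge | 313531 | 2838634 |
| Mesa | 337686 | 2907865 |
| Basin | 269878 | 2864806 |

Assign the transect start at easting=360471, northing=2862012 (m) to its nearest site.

Mesa

Squared distances to each site:
Terrace: 9823892068.000; Draw: 3417264005.000; Larch: 7826764068.000; Knoll: 8035995890.000; Ridge: 2749894484.000; Mesa: 2621653834.000; Basin: 8214898085.000.
Minimum at Mesa.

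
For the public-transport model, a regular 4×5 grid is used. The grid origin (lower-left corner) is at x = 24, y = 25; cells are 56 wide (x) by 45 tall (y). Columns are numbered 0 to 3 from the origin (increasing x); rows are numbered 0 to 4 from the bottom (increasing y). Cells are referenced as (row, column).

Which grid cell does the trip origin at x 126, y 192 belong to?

Column index: ⌊(126 − 24) / 56⌋ = ⌊1.821⌋ = 1
Row offset from origin: ⌊(192 − 25) / 45⌋ = ⌊3.711⌋ = 3 → row 3

(3, 1)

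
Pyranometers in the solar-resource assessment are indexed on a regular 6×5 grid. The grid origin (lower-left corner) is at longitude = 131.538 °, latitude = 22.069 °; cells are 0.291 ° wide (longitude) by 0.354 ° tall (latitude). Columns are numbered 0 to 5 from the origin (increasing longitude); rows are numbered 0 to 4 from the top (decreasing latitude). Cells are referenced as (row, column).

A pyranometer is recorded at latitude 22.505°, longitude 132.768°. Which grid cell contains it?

(3, 4)

Column index: ⌊(132.768 − 131.538) / 0.291⌋ = ⌊4.227⌋ = 4
Row offset from origin: ⌊(22.505 − 22.069) / 0.354⌋ = ⌊1.232⌋ = 1 → row 3 (counted from top)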